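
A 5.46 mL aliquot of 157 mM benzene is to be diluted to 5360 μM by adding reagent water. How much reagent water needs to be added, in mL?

5360 μM = 5.36 mM.
V₂ = C₁V₁/C₂ = 157 × 5.46 / 5.36 = 160 mL.
Diluent to add = V₂ − V₁ = 160 − 5.46 = 154 mL.

154 mL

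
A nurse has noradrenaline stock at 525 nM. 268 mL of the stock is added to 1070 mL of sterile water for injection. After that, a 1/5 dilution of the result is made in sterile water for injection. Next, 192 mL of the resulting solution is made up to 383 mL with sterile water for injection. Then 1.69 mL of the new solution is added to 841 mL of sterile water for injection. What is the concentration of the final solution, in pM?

Overall dilution factor = 4.993 × 5 × 1.995 × 498.6 = 2.48 × 10⁴.
525 nM / 2.48 × 10⁴ = 0.0211 nM = 21.1 pM.

21.1 pM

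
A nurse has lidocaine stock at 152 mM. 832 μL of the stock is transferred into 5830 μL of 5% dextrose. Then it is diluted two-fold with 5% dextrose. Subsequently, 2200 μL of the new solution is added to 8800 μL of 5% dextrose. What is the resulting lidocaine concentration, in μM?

1900 μM

Overall dilution factor = 8.007 × 2 × 5 = 80.1.
152 mM / 80.1 = 1.90 mM = 1900 μM.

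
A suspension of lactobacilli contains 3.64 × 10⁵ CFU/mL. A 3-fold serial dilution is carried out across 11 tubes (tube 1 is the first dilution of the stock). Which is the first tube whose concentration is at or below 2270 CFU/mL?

Tube n has concentration 3.64 × 10⁵ CFU/mL / 3ⁿ.
Need 3ⁿ ≥ 3.64 × 10⁵ CFU/mL / 2270 CFU/mL = 160, so n ≥ 4.62.
First such tube: n = 5.

tube 5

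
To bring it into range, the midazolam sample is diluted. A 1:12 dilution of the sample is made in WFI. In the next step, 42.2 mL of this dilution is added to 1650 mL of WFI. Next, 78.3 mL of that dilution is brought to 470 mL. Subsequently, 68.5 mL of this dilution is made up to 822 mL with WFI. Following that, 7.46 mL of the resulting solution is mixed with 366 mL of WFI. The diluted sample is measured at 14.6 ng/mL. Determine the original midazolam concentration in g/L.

25.3 g/L

Overall dilution factor = 12 × 40.10 × 6.003 × 12 × 50.06 = 1.74 × 10⁶.
Original = 14.6 ng/mL × 1.74 × 10⁶ = 2.53 × 10⁷ ng/mL = 25.3 g/L.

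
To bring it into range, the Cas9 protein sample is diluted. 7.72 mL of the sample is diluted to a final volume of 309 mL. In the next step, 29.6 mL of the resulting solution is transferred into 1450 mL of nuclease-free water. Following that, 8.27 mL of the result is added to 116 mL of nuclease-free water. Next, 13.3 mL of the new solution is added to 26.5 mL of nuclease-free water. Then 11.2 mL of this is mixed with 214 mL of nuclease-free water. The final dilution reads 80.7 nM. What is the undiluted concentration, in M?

Overall dilution factor = 40.03 × 49.99 × 15.03 × 2.992 × 20.11 = 1.81 × 10⁶.
Original = 80.7 nM × 1.81 × 10⁶ = 1.46 × 10⁸ nM = 0.146 M.

0.146 M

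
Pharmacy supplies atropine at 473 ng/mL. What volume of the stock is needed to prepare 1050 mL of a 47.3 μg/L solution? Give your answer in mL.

47.3 μg/L = 47.3 ng/mL.
V₁ = C₂V₂/C₁ = 47.3 × 1050 / 473 = 105 mL.

105 mL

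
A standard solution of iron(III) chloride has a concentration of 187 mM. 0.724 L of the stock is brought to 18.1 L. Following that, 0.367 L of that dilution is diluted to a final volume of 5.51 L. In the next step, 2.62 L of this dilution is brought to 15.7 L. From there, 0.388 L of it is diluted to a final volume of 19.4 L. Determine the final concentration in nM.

1660 nM

Overall dilution factor = 25 × 15.01 × 5.992 × 50 = 1.12 × 10⁵.
187 mM / 1.12 × 10⁵ = 1.66 × 10⁻³ mM = 1660 nM.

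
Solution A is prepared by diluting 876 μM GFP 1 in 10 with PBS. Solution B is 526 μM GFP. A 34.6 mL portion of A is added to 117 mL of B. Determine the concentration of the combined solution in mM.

0.426 mM

C_A = 876 μM / 10 = 87.6 μM.
C_mix = (C_A·V_A + C_B·V_B)/(V_A + V_B) = (87.6×34.6 + 526×117) / 151.6 = 426 μM = 0.426 mM.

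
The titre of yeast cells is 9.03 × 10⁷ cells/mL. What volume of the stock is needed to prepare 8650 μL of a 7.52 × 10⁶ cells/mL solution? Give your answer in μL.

V₁ = C₂V₂/C₁ = 7.52 × 10⁶ × 8650 / 9.03 × 10⁷ = 720 μL.

720 μL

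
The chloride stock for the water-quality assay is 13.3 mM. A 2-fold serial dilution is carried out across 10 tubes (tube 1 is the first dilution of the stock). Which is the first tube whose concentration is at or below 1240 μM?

tube 4

Tube n has concentration 13.3 mM / 2ⁿ.
Need 2ⁿ ≥ 13.3 mM / 1240 μM = 10.7, so n ≥ 3.42.
First such tube: n = 4.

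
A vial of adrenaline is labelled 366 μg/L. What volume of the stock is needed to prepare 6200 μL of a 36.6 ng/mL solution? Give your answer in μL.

620 μL

36.6 ng/mL = 36.6 μg/L.
V₁ = C₂V₂/C₁ = 36.6 × 6200 / 366 = 620 μL.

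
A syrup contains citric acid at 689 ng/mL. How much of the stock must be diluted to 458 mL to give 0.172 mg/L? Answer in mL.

0.172 mg/L = 172 ng/mL.
V₁ = C₂V₂/C₁ = 172 × 458 / 689 = 114 mL.

114 mL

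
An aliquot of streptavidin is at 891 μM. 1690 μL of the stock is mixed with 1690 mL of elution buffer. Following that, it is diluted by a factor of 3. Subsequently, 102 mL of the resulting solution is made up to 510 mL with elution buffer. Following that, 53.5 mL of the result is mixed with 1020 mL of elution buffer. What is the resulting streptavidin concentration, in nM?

Overall dilution factor = 1001 × 3 × 5 × 20.07 = 3.01 × 10⁵.
891 μM / 3.01 × 10⁵ = 2.96 × 10⁻³ μM = 2.96 nM.

2.96 nM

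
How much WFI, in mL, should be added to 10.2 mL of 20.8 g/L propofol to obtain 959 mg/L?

959 mg/L = 0.959 g/L.
V₂ = C₁V₁/C₂ = 20.8 × 10.2 / 0.959 = 221 mL.
Diluent to add = V₂ − V₁ = 221 − 10.2 = 211 mL.

211 mL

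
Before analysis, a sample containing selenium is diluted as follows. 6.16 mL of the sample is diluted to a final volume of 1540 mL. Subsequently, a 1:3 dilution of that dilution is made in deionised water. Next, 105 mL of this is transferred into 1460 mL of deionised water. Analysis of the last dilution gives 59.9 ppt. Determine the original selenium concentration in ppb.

Overall dilution factor = 250 × 3 × 14.90 = 1.12 × 10⁴.
Original = 59.9 ppt × 1.12 × 10⁴ = 6.70 × 10⁵ ppt = 670 ppb.

670 ppb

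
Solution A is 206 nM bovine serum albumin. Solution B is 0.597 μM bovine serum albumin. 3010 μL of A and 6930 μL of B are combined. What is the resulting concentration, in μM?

C_B = 0.597 μM = 597 nM.
C_mix = (C_A·V_A + C_B·V_B)/(V_A + V_B) = (206×3010 + 597×6930) / 9940 = 479 nM = 0.479 μM.

0.479 μM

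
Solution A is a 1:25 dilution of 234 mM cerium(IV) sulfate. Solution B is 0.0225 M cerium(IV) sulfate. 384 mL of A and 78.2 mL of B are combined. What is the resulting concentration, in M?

0.0116 M

C_A = 234 mM / 25 = 9.36 mM.
C_B = 0.0225 M = 22.5 mM.
C_mix = (C_A·V_A + C_B·V_B)/(V_A + V_B) = (9.36×384 + 22.5×78.2) / 462.2 = 11.6 mM = 0.0116 M.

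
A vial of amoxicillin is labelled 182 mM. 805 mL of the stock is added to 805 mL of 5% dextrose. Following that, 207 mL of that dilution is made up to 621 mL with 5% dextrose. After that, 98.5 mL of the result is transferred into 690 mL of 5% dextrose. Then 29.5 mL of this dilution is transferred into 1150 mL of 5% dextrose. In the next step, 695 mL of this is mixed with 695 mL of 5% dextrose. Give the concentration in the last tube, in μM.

Overall dilution factor = 2 × 3 × 8.005 × 39.98 × 2 = 3841.
182 mM / 3841 = 0.0474 mM = 47.4 μM.

47.4 μM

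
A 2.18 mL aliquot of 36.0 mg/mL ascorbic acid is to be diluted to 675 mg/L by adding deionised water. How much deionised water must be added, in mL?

675 mg/L = 0.675 mg/mL.
V₂ = C₁V₁/C₂ = 36.0 × 2.18 / 0.675 = 116 mL.
Diluent to add = V₂ − V₁ = 116 − 2.18 = 114 mL.

114 mL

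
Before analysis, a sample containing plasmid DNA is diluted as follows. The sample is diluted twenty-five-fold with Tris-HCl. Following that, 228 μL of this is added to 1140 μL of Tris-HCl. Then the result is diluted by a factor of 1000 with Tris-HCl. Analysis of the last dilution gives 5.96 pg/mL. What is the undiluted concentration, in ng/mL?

Overall dilution factor = 25 × 6 × 1000 = 1.50 × 10⁵.
Original = 5.96 pg/mL × 1.50 × 10⁵ = 8.94 × 10⁵ pg/mL = 894 ng/mL.

894 ng/mL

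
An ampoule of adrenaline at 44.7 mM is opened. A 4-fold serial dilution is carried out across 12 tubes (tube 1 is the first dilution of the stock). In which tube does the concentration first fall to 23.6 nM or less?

tube 11

Tube n has concentration 44.7 mM / 4ⁿ.
Need 4ⁿ ≥ 44.7 mM / 23.6 nM = 1.89 × 10⁶, so n ≥ 10.43.
First such tube: n = 11.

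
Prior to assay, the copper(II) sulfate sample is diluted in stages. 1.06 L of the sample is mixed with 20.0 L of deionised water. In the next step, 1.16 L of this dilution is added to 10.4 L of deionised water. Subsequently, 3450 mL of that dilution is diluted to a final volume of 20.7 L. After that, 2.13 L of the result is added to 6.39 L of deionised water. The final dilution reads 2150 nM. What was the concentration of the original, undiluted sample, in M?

Overall dilution factor = 19.87 × 9.966 × 6 × 4 = 4752.
Original = 2150 nM × 4752 = 1.02 × 10⁷ nM = 0.0102 M.

0.0102 M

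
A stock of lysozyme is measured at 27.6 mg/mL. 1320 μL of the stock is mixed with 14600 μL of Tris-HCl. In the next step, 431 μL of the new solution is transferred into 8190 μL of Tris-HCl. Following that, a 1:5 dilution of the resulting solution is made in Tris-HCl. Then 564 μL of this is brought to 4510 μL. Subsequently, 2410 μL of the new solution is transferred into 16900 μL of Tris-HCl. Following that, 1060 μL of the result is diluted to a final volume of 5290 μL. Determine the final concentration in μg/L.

71.6 μg/L

Overall dilution factor = 12.06 × 20.00 × 5 × 7.996 × 8.012 × 4.991 = 3.86 × 10⁵.
27.6 mg/mL / 3.86 × 10⁵ = 7.16 × 10⁻⁵ mg/mL = 71.6 μg/L.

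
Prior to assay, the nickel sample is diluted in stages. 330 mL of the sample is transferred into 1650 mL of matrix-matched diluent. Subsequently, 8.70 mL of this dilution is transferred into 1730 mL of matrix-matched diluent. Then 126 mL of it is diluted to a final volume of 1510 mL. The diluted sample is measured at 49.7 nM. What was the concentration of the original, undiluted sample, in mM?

0.714 mM

Overall dilution factor = 6 × 199.9 × 11.98 = 1.44 × 10⁴.
Original = 49.7 nM × 1.44 × 10⁴ = 7.14 × 10⁵ nM = 0.714 mM.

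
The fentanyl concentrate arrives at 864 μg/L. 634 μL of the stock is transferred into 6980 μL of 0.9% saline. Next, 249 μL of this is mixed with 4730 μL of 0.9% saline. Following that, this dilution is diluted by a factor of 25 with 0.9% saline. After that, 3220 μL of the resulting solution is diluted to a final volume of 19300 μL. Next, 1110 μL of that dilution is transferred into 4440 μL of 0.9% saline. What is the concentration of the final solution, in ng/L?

4.80 ng/L

Overall dilution factor = 12.01 × 20.00 × 25 × 5.994 × 5 = 1.80 × 10⁵.
864 μg/L / 1.80 × 10⁵ = 4.80 × 10⁻³ μg/L = 4.80 ng/L.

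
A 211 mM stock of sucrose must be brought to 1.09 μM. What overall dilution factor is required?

Factor = C₀/C_target = 211 mM / 1.09 μM = 1.94 × 10⁵.

1.94 × 10⁵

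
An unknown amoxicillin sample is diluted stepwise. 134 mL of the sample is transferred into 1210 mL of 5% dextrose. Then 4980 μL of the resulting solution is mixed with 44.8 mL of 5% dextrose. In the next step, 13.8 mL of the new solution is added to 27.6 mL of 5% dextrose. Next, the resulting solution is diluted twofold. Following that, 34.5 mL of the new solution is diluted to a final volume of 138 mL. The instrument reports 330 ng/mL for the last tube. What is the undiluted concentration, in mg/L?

794 mg/L

Overall dilution factor = 10.03 × 9.996 × 3 × 2 × 4 = 2406.
Original = 330 ng/mL × 2406 = 7.94 × 10⁵ ng/mL = 794 mg/L.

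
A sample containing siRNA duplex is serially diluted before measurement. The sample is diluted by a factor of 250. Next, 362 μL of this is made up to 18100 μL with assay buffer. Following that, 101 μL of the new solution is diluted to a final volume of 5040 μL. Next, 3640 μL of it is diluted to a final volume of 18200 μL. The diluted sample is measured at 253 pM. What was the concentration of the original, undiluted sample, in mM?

0.789 mM

Overall dilution factor = 250 × 50 × 49.90 × 5 = 3.12 × 10⁶.
Original = 253 pM × 3.12 × 10⁶ = 7.89 × 10⁸ pM = 0.789 mM.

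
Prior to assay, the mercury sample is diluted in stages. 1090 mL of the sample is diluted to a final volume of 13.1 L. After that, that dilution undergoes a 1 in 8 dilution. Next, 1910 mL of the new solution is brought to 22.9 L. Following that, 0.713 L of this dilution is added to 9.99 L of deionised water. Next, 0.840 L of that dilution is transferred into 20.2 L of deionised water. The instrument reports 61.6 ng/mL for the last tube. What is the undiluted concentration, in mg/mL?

26.7 mg/mL

Overall dilution factor = 12.02 × 8 × 11.99 × 15.01 × 25.05 = 4.33 × 10⁵.
Original = 61.6 ng/mL × 4.33 × 10⁵ = 2.67 × 10⁷ ng/mL = 26.7 mg/mL.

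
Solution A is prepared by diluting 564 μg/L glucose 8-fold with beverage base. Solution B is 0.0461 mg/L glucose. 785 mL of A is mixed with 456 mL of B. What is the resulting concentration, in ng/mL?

61.5 ng/mL

C_A = 564 μg/L / 8 = 70.5 μg/L.
C_B = 0.0461 mg/L = 46.1 μg/L.
C_mix = (C_A·V_A + C_B·V_B)/(V_A + V_B) = (70.5×785 + 46.1×456) / 1241 = 61.5 μg/L = 61.5 ng/mL.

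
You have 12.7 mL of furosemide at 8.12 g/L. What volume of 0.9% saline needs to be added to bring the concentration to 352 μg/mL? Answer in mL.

352 μg/mL = 0.352 g/L.
V₂ = C₁V₁/C₂ = 8.12 × 12.7 / 0.352 = 293 mL.
Diluent to add = V₂ − V₁ = 293 − 12.7 = 280 mL.

280 mL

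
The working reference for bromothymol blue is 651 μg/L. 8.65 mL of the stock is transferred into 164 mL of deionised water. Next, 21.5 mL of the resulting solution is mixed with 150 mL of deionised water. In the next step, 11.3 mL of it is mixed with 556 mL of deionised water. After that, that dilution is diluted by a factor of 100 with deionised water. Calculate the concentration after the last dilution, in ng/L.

0.814 ng/L

Overall dilution factor = 19.96 × 7.977 × 50.20 × 100 = 7.99 × 10⁵.
651 μg/L / 7.99 × 10⁵ = 8.14 × 10⁻⁴ μg/L = 0.814 ng/L.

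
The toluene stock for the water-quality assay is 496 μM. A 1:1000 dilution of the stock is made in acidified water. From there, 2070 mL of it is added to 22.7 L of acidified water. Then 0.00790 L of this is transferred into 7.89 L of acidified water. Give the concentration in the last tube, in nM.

Overall dilution factor = 1000 × 11.97 × 999.7 = 1.20 × 10⁷.
496 μM / 1.20 × 10⁷ = 4.15 × 10⁻⁵ μM = 0.0415 nM.

0.0415 nM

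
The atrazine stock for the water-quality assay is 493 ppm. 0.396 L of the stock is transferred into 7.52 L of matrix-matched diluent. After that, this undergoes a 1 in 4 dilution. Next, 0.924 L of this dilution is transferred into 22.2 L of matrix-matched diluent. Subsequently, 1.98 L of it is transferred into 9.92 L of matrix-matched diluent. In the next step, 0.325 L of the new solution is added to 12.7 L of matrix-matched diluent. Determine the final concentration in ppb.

1.02 ppb

Overall dilution factor = 19.99 × 4 × 25.03 × 6.010 × 40.08 = 4.82 × 10⁵.
493 ppm / 4.82 × 10⁵ = 1.02 × 10⁻³ ppm = 1.02 ppb.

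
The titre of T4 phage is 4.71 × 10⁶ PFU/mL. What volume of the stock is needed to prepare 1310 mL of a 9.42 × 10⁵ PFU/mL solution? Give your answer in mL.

V₁ = C₂V₂/C₁ = 9.42 × 10⁵ × 1310 / 4.71 × 10⁶ = 262 mL.

262 mL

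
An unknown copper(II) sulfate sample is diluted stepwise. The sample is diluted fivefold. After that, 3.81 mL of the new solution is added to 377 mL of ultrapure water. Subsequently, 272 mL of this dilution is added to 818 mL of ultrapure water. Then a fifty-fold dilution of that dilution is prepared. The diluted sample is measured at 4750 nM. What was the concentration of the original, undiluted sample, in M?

Overall dilution factor = 5 × 99.95 × 4.007 × 50 = 1.00 × 10⁵.
Original = 4750 nM × 1.00 × 10⁵ = 4.76 × 10⁸ nM = 0.476 M.

0.476 M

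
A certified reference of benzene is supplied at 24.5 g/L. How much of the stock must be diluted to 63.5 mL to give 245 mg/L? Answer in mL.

245 mg/L = 0.245 g/L.
V₁ = C₂V₂/C₁ = 0.245 × 63.5 / 24.5 = 0.635 mL.

0.635 mL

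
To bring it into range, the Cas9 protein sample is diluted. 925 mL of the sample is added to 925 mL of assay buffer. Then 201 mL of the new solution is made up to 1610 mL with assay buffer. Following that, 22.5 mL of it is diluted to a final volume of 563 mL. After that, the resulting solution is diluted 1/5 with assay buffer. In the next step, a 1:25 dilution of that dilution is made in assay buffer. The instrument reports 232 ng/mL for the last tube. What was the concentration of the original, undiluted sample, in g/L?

Overall dilution factor = 2 × 8.010 × 25.02 × 5 × 25 = 5.01 × 10⁴.
Original = 232 ng/mL × 5.01 × 10⁴ = 1.16 × 10⁷ ng/mL = 11.6 g/L.

11.6 g/L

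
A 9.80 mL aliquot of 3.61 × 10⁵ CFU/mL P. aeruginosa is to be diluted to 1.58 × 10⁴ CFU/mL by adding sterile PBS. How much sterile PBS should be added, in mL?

V₂ = C₁V₁/C₂ = 3.61 × 10⁵ × 9.80 / 1.58 × 10⁴ = 224 mL.
Diluent to add = V₂ − V₁ = 224 − 9.80 = 214 mL.

214 mL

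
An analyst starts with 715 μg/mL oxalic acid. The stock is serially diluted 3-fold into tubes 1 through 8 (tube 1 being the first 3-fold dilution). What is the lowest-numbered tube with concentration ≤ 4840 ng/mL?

Tube n has concentration 715 μg/mL / 3ⁿ.
Need 3ⁿ ≥ 715 μg/mL / 4840 ng/mL = 148, so n ≥ 4.55.
First such tube: n = 5.

tube 5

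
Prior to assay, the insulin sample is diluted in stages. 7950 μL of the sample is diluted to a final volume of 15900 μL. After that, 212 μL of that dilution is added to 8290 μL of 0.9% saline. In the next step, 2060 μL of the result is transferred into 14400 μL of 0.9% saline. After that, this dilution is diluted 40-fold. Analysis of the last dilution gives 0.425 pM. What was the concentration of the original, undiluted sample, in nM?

Overall dilution factor = 2 × 40.10 × 7.990 × 40 = 2.56 × 10⁴.
Original = 0.425 pM × 2.56 × 10⁴ = 1.09 × 10⁴ pM = 10.9 nM.

10.9 nM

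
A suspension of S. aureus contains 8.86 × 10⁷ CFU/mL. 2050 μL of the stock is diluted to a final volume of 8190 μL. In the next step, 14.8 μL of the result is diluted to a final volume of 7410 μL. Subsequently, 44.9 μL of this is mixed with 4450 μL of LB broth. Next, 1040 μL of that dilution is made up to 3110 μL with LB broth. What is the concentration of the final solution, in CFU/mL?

Overall dilution factor = 3.995 × 500.7 × 100.1 × 2.990 = 5.99 × 10⁵.
8.86 × 10⁷ CFU/mL / 5.99 × 10⁵ = 148 CFU/mL.

148 CFU/mL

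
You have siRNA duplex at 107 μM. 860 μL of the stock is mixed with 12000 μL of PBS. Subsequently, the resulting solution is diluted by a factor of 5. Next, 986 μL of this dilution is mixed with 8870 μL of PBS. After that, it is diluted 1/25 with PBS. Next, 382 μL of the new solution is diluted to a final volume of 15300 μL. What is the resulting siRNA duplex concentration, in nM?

Overall dilution factor = 14.95 × 5 × 9.996 × 25 × 40.05 = 7.48 × 10⁵.
107 μM / 7.48 × 10⁵ = 1.43 × 10⁻⁴ μM = 0.143 nM.

0.143 nM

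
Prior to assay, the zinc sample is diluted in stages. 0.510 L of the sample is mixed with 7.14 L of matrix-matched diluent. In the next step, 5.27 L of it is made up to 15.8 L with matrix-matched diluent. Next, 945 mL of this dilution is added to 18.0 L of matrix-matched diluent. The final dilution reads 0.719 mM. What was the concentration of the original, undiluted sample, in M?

0.648 M

Overall dilution factor = 15 × 2.998 × 20.05 = 902.
Original = 0.719 mM × 902 = 648 mM = 0.648 M.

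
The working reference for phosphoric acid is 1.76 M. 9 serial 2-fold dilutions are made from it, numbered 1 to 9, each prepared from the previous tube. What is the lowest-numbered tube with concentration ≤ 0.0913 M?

Tube n has concentration 1.76 M / 2ⁿ.
Need 2ⁿ ≥ 1.76 M / 0.0913 M = 19.3, so n ≥ 4.27.
First such tube: n = 5.

tube 5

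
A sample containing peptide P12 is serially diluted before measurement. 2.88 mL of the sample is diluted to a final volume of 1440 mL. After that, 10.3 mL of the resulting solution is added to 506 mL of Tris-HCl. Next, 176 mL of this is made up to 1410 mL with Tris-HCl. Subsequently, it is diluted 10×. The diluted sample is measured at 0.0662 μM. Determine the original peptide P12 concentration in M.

Overall dilution factor = 500 × 50.13 × 8.011 × 10 = 2.01 × 10⁶.
Original = 0.0662 μM × 2.01 × 10⁶ = 1.33 × 10⁵ μM = 0.133 M.

0.133 M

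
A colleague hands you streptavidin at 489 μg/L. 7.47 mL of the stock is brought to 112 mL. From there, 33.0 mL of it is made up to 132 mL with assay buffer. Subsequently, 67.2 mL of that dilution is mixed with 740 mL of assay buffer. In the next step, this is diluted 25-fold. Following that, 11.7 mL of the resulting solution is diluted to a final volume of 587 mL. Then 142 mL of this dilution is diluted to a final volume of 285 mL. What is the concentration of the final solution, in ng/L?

Overall dilution factor = 14.99 × 4 × 12.01 × 25 × 50.17 × 2.007 = 1.81 × 10⁶.
489 μg/L / 1.81 × 10⁶ = 2.70 × 10⁻⁴ μg/L = 0.270 ng/L.

0.270 ng/L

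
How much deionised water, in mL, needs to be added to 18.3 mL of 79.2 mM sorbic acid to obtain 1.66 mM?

855 mL

V₂ = C₁V₁/C₂ = 79.2 × 18.3 / 1.66 = 873 mL.
Diluent to add = V₂ − V₁ = 873 − 18.3 = 855 mL.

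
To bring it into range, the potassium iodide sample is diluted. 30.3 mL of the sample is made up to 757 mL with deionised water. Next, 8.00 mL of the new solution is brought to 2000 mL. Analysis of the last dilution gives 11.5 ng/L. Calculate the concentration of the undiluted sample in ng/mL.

71.8 ng/mL

Overall dilution factor = 24.98 × 250 = 6246.
Original = 11.5 ng/L × 6246 = 7.18 × 10⁴ ng/L = 71.8 ng/mL.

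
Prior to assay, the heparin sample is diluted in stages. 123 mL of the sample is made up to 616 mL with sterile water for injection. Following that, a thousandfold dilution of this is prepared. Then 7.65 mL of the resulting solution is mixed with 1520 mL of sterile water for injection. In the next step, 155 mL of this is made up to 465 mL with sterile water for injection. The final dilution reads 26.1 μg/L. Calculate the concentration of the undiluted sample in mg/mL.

Overall dilution factor = 5.008 × 1000 × 199.7 × 3 = 3.00 × 10⁶.
Original = 26.1 μg/L × 3.00 × 10⁶ = 7.83 × 10⁷ μg/L = 78.3 mg/mL.

78.3 mg/mL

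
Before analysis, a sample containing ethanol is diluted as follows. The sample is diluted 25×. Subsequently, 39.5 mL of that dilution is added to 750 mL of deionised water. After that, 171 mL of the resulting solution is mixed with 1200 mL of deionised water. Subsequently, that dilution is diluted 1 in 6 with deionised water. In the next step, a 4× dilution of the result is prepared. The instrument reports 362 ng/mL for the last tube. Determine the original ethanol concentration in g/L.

Overall dilution factor = 25 × 19.99 × 8.018 × 6 × 4 = 9.61 × 10⁴.
Original = 362 ng/mL × 9.61 × 10⁴ = 3.48 × 10⁷ ng/mL = 34.8 g/L.

34.8 g/L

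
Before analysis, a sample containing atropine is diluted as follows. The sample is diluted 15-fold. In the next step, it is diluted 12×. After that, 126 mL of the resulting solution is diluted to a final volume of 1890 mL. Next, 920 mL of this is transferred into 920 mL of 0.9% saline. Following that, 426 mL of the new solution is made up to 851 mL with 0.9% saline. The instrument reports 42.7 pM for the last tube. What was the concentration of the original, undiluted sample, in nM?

Overall dilution factor = 15 × 12 × 15 × 2 × 1.998 = 1.08 × 10⁴.
Original = 42.7 pM × 1.08 × 10⁴ = 4.61 × 10⁵ pM = 461 nM.

461 nM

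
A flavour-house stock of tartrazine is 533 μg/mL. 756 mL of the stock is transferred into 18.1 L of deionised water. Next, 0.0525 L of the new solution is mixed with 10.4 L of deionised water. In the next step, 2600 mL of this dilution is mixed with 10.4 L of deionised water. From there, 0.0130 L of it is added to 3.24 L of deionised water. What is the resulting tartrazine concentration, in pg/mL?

85.8 pg/mL

Overall dilution factor = 24.94 × 199.1 × 5 × 250.2 = 6.21 × 10⁶.
533 μg/mL / 6.21 × 10⁶ = 8.58 × 10⁻⁵ μg/mL = 85.8 pg/mL.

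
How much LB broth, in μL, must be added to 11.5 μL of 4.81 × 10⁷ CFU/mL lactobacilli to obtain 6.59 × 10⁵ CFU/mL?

828 μL

V₂ = C₁V₁/C₂ = 4.81 × 10⁷ × 11.5 / 6.59 × 10⁵ = 839 μL.
Diluent to add = V₂ − V₁ = 839 − 11.5 = 828 μL.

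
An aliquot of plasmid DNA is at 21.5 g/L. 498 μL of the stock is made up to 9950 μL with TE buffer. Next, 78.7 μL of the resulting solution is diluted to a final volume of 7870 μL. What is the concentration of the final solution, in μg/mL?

Overall dilution factor = 19.98 × 100 = 1998.
21.5 g/L / 1998 = 0.0108 g/L = 10.8 μg/mL.

10.8 μg/mL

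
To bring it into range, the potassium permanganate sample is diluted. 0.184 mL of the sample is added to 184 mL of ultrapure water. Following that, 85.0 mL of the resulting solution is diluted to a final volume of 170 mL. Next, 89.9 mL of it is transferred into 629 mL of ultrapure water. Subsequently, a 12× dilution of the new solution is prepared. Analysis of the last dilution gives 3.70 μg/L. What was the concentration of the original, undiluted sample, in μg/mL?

711 μg/mL

Overall dilution factor = 1001 × 2 × 7.997 × 12 = 1.92 × 10⁵.
Original = 3.70 μg/L × 1.92 × 10⁵ = 7.11 × 10⁵ μg/L = 711 μg/mL.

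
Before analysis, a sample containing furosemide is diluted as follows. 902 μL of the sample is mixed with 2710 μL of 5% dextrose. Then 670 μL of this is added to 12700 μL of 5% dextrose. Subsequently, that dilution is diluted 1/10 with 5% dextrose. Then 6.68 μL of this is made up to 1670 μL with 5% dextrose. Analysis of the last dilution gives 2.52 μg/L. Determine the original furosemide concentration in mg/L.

503 mg/L

Overall dilution factor = 4.004 × 19.96 × 10 × 250 = 2.00 × 10⁵.
Original = 2.52 μg/L × 2.00 × 10⁵ = 5.03 × 10⁵ μg/L = 503 mg/L.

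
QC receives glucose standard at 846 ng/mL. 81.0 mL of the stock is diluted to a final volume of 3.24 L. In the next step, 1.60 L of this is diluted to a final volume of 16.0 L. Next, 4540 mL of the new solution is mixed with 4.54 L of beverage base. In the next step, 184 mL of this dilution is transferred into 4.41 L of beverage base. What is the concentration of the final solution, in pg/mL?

42.4 pg/mL

Overall dilution factor = 40 × 10 × 2 × 24.97 = 2.00 × 10⁴.
846 ng/mL / 2.00 × 10⁴ = 0.0424 ng/mL = 42.4 pg/mL.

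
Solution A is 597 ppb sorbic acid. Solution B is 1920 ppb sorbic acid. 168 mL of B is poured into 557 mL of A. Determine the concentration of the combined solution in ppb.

904 ppb

C_mix = (C_A·V_A + C_B·V_B)/(V_A + V_B) = (597×557 + 1920×168) / 725.0 = 904 ppb.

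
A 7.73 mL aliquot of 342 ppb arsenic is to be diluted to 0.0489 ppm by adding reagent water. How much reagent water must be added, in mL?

0.0489 ppm = 48.9 ppb.
V₂ = C₁V₁/C₂ = 342 × 7.73 / 48.9 = 54.1 mL.
Diluent to add = V₂ − V₁ = 54.1 − 7.73 = 46.3 mL.

46.3 mL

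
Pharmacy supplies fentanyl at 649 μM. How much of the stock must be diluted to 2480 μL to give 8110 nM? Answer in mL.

8110 nM = 8.11 μM.
V₁ = C₂V₂/C₁ = 8.11 × 2480 / 649 = 31.0 μL = 0.0310 mL.

0.0310 mL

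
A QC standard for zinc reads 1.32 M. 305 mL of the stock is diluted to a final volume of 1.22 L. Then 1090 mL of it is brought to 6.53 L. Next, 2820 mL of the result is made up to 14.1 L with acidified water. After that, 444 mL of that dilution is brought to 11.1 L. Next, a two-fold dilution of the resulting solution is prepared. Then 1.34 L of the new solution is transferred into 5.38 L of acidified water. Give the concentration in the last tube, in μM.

Overall dilution factor = 4 × 5.991 × 5 × 25 × 2 × 5.015 = 3.00 × 10⁴.
1.32 M / 3.00 × 10⁴ = 4.39 × 10⁻⁵ M = 43.9 μM.

43.9 μM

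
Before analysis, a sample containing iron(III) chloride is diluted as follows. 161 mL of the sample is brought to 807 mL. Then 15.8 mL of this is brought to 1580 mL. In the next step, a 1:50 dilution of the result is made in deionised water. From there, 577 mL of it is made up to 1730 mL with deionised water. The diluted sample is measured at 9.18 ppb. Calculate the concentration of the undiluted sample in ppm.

Overall dilution factor = 5.012 × 100 × 50 × 2.998 = 7.51 × 10⁴.
Original = 9.18 ppb × 7.51 × 10⁴ = 6.90 × 10⁵ ppb = 690 ppm.

690 ppm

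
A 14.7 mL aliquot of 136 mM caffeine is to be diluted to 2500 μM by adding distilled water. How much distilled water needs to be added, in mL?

2500 μM = 2.50 mM.
V₂ = C₁V₁/C₂ = 136 × 14.7 / 2.50 = 800 mL.
Diluent to add = V₂ − V₁ = 800 − 14.7 = 785 mL.

785 mL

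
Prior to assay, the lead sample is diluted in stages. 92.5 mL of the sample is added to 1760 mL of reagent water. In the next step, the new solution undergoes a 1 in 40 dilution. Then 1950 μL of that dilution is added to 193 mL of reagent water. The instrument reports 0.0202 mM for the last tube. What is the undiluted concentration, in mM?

1620 mM

Overall dilution factor = 20.03 × 40 × 99.97 = 8.01 × 10⁴.
Original = 0.0202 mM × 8.01 × 10⁴ = 1618 mM.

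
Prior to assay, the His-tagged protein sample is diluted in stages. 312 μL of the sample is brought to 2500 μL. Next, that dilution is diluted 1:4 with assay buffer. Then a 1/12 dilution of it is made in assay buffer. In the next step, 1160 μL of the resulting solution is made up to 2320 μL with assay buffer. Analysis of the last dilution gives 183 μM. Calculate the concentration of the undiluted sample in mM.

Overall dilution factor = 8.013 × 4 × 12 × 2 = 769.
Original = 183 μM × 769 = 1.41 × 10⁵ μM = 141 mM.

141 mM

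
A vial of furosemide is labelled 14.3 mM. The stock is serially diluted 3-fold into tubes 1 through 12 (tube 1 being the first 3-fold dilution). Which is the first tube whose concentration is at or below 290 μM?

Tube n has concentration 14.3 mM / 3ⁿ.
Need 3ⁿ ≥ 14.3 mM / 290 μM = 49.3, so n ≥ 3.55.
First such tube: n = 4.

tube 4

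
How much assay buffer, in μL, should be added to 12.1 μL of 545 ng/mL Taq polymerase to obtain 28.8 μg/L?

217 μL

28.8 μg/L = 28.8 ng/mL.
V₂ = C₁V₁/C₂ = 545 × 12.1 / 28.8 = 229 μL.
Diluent to add = V₂ − V₁ = 229 − 12.1 = 217 μL.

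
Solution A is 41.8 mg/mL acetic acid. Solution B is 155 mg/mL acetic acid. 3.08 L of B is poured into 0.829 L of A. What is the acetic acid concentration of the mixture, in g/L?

C_mix = (C_A·V_A + C_B·V_B)/(V_A + V_B) = (41.8×0.829 + 155×3.08) / 3.909 = 131 mg/mL = 131 g/L.

131 g/L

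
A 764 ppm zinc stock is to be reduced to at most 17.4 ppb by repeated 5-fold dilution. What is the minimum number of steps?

7

Need 5ⁿ ≥ 4.39 × 10⁴, so n ≥ log(4.39 × 10⁴)/log(5) = 6.64.
Minimum whole steps: n = 7.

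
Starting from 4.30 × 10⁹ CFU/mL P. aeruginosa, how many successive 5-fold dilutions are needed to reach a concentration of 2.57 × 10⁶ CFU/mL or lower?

Need 5ⁿ ≥ 1673, so n ≥ log(1673)/log(5) = 4.61.
Minimum whole steps: n = 5.

5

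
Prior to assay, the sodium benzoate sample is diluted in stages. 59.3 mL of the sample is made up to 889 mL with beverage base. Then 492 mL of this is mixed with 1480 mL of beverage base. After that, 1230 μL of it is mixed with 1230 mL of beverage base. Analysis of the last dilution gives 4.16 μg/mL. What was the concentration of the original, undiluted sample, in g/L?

250 g/L

Overall dilution factor = 14.99 × 4.008 × 1001 = 6.01 × 10⁴.
Original = 4.16 μg/mL × 6.01 × 10⁴ = 2.50 × 10⁵ μg/mL = 250 g/L.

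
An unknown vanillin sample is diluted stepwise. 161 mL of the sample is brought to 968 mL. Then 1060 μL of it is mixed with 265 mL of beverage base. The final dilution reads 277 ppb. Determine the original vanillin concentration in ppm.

418 ppm

Overall dilution factor = 6.012 × 251 = 1509.
Original = 277 ppb × 1509 = 4.18 × 10⁵ ppb = 418 ppm.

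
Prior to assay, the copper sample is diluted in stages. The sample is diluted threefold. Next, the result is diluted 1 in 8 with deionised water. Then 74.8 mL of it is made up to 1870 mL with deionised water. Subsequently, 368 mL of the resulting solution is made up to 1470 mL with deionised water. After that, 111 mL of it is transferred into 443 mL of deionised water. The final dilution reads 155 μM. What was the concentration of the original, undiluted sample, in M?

1.85 M

Overall dilution factor = 3 × 8 × 25 × 3.995 × 4.991 = 1.20 × 10⁴.
Original = 155 μM × 1.20 × 10⁴ = 1.85 × 10⁶ μM = 1.85 M.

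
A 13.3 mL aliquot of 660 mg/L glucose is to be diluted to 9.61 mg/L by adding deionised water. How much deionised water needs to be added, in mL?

900 mL

V₂ = C₁V₁/C₂ = 660 × 13.3 / 9.61 = 913 mL.
Diluent to add = V₂ − V₁ = 913 − 13.3 = 900 mL.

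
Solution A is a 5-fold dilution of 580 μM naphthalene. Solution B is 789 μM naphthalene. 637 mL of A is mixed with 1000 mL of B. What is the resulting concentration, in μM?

527 μM

C_A = 580 μM / 5 = 116 μM.
C_mix = (C_A·V_A + C_B·V_B)/(V_A + V_B) = (116×637 + 789×1000) / 1637 = 527 μM.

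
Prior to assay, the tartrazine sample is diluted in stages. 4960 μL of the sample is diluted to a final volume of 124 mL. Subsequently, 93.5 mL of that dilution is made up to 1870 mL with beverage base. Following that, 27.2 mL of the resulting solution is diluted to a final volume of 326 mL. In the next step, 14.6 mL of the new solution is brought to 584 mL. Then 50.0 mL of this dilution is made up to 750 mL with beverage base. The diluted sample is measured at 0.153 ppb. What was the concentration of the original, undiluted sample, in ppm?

Overall dilution factor = 25 × 20 × 11.99 × 40 × 15 = 3.60 × 10⁶.
Original = 0.153 ppb × 3.60 × 10⁶ = 5.50 × 10⁵ ppb = 550 ppm.

550 ppm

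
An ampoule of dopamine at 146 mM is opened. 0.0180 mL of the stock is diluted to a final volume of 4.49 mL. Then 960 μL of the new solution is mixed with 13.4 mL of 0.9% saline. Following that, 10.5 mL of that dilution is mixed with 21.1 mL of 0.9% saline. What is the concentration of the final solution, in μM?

Overall dilution factor = 249.4 × 14.96 × 3.010 = 1.12 × 10⁴.
146 mM / 1.12 × 10⁴ = 0.0130 mM = 13.0 μM.

13.0 μM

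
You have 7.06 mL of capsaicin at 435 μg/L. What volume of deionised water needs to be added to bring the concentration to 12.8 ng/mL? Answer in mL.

233 mL

12.8 ng/mL = 12.8 μg/L.
V₂ = C₁V₁/C₂ = 435 × 7.06 / 12.8 = 240 mL.
Diluent to add = V₂ − V₁ = 240 − 7.06 = 233 mL.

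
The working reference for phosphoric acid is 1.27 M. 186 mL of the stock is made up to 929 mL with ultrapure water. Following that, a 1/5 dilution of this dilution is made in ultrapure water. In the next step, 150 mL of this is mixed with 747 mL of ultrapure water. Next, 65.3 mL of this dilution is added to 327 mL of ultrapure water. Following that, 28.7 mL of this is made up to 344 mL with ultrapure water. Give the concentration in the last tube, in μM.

118 μM

Overall dilution factor = 4.995 × 5 × 5.980 × 6.008 × 11.99 = 1.08 × 10⁴.
1.27 M / 1.08 × 10⁴ = 1.18 × 10⁻⁴ M = 118 μM.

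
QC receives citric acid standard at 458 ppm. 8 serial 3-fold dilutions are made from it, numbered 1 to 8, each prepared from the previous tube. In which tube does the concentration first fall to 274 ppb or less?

tube 7

Tube n has concentration 458 ppm / 3ⁿ.
Need 3ⁿ ≥ 458 ppm / 274 ppb = 1672, so n ≥ 6.76.
First such tube: n = 7.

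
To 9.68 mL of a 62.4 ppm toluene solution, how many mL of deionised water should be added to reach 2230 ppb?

2230 ppb = 2.23 ppm.
V₂ = C₁V₁/C₂ = 62.4 × 9.68 / 2.23 = 271 mL.
Diluent to add = V₂ − V₁ = 271 − 9.68 = 261 mL.

261 mL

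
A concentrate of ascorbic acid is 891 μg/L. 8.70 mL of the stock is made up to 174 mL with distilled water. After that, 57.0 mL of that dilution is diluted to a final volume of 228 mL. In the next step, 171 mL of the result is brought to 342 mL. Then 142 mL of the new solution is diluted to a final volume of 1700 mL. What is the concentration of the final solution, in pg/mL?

465 pg/mL

Overall dilution factor = 20 × 4 × 2 × 11.97 = 1915.
891 μg/L / 1915 = 0.465 μg/L = 465 pg/mL.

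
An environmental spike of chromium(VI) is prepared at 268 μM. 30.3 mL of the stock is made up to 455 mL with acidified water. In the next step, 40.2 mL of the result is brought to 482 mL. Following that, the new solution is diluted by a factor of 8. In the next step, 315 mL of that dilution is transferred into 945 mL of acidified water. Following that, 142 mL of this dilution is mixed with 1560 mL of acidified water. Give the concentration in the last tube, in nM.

3.88 nM

Overall dilution factor = 15.02 × 11.99 × 8 × 4 × 11.99 = 6.91 × 10⁴.
268 μM / 6.91 × 10⁴ = 3.88 × 10⁻³ μM = 3.88 nM.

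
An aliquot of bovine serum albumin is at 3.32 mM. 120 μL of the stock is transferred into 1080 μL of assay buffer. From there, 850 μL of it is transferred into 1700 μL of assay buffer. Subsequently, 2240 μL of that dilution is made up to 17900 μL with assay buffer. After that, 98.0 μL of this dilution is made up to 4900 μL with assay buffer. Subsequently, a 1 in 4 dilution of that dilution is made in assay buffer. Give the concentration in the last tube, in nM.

Overall dilution factor = 10 × 3 × 7.991 × 50 × 4 = 4.79 × 10⁴.
3.32 mM / 4.79 × 10⁴ = 6.92 × 10⁻⁵ mM = 69.2 nM.

69.2 nM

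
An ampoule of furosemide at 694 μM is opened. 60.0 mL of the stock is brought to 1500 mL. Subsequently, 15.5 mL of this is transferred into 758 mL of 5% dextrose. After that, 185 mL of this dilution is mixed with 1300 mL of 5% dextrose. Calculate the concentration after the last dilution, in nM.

69.3 nM

Overall dilution factor = 25 × 49.90 × 8.027 = 1.00 × 10⁴.
694 μM / 1.00 × 10⁴ = 0.0693 μM = 69.3 nM.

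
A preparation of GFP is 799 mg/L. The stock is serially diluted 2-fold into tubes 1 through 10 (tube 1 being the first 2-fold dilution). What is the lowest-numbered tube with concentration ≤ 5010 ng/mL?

Tube n has concentration 799 mg/L / 2ⁿ.
Need 2ⁿ ≥ 799 mg/L / 5010 ng/mL = 159, so n ≥ 7.32.
First such tube: n = 8.

tube 8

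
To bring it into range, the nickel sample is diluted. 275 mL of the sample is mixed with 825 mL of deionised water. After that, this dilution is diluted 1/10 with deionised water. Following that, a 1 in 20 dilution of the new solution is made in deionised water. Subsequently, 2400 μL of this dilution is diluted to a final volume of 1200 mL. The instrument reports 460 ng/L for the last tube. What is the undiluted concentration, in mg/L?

184 mg/L

Overall dilution factor = 4 × 10 × 20 × 500 = 4.00 × 10⁵.
Original = 460 ng/L × 4.00 × 10⁵ = 1.84 × 10⁸ ng/L = 184 mg/L.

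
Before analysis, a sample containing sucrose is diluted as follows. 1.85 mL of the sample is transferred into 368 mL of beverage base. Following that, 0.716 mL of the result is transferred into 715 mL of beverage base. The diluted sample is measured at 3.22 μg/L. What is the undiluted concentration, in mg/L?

643 mg/L

Overall dilution factor = 199.9 × 999.6 = 2.00 × 10⁵.
Original = 3.22 μg/L × 2.00 × 10⁵ = 6.43 × 10⁵ μg/L = 643 mg/L.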